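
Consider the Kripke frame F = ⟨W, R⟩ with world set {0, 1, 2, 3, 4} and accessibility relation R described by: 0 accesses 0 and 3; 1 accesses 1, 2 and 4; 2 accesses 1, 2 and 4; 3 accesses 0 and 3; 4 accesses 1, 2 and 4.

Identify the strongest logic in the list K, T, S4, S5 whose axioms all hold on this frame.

S5

Reflexive (axiom T): yes — every world is R-related to itself.
Transitive (axiom 4): yes — every two-step R-path is closed by a direct edge.
Euclidean (axiom 5): yes — any two successors of a common world are R-related.
So F validates K, T, S4, S5. The strongest is S5.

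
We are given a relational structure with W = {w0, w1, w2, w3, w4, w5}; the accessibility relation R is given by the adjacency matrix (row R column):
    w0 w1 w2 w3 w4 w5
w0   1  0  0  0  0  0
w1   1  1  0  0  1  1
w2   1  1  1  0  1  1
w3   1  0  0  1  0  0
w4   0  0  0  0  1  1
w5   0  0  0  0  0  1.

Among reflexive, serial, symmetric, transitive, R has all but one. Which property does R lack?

Reflexive: yes — every world is R-related to itself.
Serial: yes — every world has a successor (e.g. w0 R w0).
Symmetric: no — w1 R w0 but not w0 R w1.
Transitive: yes — every two-step R-path is closed by a direct edge.
Only symmetric fails.

symmetric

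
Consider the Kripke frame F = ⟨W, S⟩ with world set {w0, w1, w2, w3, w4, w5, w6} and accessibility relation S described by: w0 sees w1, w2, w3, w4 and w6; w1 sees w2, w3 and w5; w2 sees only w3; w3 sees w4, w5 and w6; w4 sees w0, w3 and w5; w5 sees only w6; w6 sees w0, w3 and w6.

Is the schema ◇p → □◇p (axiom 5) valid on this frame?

No

The schema 5 characterises exactly the Euclidean frames.
Euclidean: no — w0 S w1 and w0 S w4, but not w1 S w4.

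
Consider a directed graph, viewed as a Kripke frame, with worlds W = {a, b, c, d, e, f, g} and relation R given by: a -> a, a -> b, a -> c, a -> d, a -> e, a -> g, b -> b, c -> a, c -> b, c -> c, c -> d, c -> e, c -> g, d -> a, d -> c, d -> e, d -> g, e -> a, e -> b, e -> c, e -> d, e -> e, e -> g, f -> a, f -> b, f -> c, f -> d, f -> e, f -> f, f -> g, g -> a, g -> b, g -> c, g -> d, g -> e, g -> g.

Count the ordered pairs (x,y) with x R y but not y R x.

10

Enumerating: (a,b), (c,b), (e,b), (f,a), (f,b), (f,c), (f,d), (f,e), (f,g), (g,b).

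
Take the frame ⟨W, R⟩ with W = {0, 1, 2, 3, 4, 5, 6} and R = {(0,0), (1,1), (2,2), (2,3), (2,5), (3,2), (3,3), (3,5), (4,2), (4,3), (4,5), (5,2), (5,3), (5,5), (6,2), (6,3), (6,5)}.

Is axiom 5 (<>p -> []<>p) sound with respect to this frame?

Yes

By correspondence theory, 5 is valid on a frame iff R is Euclidean.
Euclidean: yes — any two successors of a common world are R-related.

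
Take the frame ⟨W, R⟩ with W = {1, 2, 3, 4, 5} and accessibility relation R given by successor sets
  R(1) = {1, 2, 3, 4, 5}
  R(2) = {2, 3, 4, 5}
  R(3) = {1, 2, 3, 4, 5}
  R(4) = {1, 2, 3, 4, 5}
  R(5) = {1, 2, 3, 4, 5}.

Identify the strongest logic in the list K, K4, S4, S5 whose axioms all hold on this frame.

Transitive (axiom 4): no — 2 R 3 and 3 R 1, but not 2 R 1.
Reflexive (axiom T): yes — every world is R-related to itself.
Euclidean (axiom 5): no — 3 R 2 and 3 R 1, but not 2 R 1.
So F validates K; K4 would additionally require R to be transitive. The strongest is K.

K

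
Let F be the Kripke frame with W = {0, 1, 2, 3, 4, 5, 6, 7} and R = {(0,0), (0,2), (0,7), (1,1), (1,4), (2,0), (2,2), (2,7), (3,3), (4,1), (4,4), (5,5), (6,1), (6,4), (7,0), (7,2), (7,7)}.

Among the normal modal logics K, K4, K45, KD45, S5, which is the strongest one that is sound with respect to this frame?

KD45

Transitive (axiom 4): yes — every two-step R-path is closed by a direct edge.
Euclidean (axiom 5): yes — any two successors of a common world are R-related.
Serial (axiom D): yes — every world has a successor (e.g. 0 R 0).
Reflexive (axiom T): no — 6 is not related to itself.
So F validates K, K4, K45, KD45; S5 would additionally require R to be reflexive. The strongest is KD45.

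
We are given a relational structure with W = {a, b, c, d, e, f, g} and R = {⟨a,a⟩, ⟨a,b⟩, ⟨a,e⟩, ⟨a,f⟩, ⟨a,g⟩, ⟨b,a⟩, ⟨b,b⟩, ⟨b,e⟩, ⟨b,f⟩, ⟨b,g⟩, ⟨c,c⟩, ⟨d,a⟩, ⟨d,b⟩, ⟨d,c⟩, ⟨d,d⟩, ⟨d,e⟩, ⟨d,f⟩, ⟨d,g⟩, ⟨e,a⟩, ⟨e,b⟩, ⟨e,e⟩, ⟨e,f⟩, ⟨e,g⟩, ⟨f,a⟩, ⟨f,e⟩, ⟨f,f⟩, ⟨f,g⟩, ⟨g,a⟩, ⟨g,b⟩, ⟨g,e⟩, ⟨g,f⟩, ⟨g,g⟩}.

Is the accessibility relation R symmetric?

Symmetric: no — b R f but not f R b.

No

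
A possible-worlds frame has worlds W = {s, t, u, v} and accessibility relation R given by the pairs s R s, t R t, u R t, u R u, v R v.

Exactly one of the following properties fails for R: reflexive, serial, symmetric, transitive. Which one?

Reflexive: yes — every world is R-related to itself.
Serial: yes — every world has a successor (e.g. s R s).
Symmetric: no — u R t but not t R u.
Transitive: yes — every two-step R-path is closed by a direct edge.
Only symmetric fails.

symmetric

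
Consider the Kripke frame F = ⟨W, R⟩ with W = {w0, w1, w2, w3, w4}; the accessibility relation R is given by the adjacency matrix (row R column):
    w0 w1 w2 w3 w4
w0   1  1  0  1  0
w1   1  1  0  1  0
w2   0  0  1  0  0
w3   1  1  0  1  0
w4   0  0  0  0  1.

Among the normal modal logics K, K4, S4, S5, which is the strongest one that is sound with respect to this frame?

Transitive (axiom 4): yes — every two-step R-path is closed by a direct edge.
Reflexive (axiom T): yes — every world is R-related to itself.
Euclidean (axiom 5): yes — any two successors of a common world are R-related.
So F validates K, K4, S4, S5. The strongest is S5.

S5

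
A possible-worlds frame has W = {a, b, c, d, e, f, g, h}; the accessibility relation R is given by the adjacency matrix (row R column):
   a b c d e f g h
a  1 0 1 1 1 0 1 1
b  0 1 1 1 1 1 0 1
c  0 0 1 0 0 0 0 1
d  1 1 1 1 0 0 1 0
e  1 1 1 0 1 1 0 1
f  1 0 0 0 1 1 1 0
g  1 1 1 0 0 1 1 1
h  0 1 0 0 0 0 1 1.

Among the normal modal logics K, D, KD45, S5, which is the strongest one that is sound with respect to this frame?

D

Serial (axiom D): yes — every world has a successor (e.g. a R a).
Euclidean (axiom 5): no — a R c and a R d, but not c R d.
Transitive (axiom 4): no — a R d and d R b, but not a R b.
Reflexive (axiom T): yes — every world is R-related to itself.
So F validates K, D; KD45 would additionally require R to be Euclidean and transitive. The strongest is D.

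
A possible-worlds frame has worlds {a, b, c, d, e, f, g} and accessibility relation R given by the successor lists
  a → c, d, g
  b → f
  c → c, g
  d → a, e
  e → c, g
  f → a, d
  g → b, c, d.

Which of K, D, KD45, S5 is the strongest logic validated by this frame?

D

Serial (axiom D): yes — every world has a successor (e.g. a R c).
Euclidean (axiom 5): no — a R c and a R d, but not c R d.
Transitive (axiom 4): no — a R d and d R e, but not a R e.
Reflexive (axiom T): no — a is not related to itself.
So F validates K, D; KD45 would additionally require R to be Euclidean and transitive. The strongest is D.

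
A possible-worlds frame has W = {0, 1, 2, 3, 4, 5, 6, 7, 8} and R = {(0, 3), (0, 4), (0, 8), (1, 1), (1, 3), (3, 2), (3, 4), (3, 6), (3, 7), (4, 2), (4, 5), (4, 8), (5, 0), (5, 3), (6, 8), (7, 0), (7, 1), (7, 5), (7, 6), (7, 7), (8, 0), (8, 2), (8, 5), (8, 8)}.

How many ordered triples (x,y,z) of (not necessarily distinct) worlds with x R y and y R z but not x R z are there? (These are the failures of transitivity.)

Enumerating: (0,3,2), (0,3,6), (0,3,7), (0,4,2), (0,4,5), (0,8,0), (0,8,2), (0,8,5), (1,3,2), (1,3,4), (1,3,6), (1,3,7), … and 27 more.
Total: 39.

39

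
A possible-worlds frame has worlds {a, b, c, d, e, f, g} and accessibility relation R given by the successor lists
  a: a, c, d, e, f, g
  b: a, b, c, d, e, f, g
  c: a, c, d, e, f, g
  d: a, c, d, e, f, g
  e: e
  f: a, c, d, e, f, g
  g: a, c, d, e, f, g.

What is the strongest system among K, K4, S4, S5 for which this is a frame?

Transitive (axiom 4): yes — every two-step R-path is closed by a direct edge.
Reflexive (axiom T): yes — every world is R-related to itself.
Euclidean (axiom 5): no — a R e and a R c, but not e R c.
So F validates K, K4, S4; S5 would additionally require R to be Euclidean. The strongest is S4.

S4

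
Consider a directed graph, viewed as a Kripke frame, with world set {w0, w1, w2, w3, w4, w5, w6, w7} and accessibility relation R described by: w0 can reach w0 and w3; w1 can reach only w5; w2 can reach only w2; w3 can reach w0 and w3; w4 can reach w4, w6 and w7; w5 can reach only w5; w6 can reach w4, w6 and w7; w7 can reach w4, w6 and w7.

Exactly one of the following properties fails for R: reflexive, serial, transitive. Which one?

Reflexive: no — w1 is not related to itself.
Serial: yes — every world has a successor (e.g. w0 R w0).
Transitive: yes — every two-step R-path is closed by a direct edge.
Only reflexive fails.

reflexive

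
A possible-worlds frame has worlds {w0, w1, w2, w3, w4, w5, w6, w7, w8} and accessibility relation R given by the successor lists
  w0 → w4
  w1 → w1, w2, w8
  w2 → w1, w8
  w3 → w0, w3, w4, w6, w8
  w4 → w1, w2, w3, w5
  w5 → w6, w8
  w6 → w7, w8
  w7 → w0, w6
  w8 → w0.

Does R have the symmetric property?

Symmetric: no — w0 R w4 but not w4 R w0.

No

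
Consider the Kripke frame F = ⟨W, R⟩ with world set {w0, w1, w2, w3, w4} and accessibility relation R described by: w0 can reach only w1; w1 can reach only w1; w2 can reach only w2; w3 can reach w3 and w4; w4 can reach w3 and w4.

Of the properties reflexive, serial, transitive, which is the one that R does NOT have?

Reflexive: no — w0 is not related to itself.
Serial: yes — every world has a successor (e.g. w0 R w1).
Transitive: yes — every two-step R-path is closed by a direct edge.
Only reflexive fails.

reflexive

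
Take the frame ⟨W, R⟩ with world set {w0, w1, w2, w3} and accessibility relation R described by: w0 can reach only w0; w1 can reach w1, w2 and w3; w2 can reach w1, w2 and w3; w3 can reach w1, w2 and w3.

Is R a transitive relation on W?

Yes

Transitive: yes — every two-step R-path is closed by a direct edge.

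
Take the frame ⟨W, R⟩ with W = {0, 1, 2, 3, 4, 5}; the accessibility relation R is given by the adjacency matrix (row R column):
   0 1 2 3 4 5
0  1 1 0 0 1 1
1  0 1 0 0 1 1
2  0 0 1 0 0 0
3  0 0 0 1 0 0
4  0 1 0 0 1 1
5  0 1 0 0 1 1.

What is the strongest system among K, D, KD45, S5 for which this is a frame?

Serial (axiom D): yes — every world has a successor (e.g. 0 R 0).
Euclidean (axiom 5): no — 0 R 1 and 0 R 0, but not 1 R 0.
Transitive (axiom 4): yes — every two-step R-path is closed by a direct edge.
Reflexive (axiom T): yes — every world is R-related to itself.
So F validates K, D; KD45 would additionally require R to be Euclidean. The strongest is D.

D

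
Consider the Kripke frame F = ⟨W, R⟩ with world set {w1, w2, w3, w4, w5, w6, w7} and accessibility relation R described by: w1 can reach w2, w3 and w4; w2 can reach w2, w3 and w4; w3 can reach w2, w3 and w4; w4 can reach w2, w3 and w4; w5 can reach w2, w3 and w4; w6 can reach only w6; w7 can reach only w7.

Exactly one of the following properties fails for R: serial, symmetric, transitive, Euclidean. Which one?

Serial: yes — every world has a successor (e.g. w1 R w2).
Symmetric: no — w1 R w2 but not w2 R w1.
Transitive: yes — every two-step R-path is closed by a direct edge.
Euclidean: yes — any two successors of a common world are R-related.
Only symmetric fails.

symmetric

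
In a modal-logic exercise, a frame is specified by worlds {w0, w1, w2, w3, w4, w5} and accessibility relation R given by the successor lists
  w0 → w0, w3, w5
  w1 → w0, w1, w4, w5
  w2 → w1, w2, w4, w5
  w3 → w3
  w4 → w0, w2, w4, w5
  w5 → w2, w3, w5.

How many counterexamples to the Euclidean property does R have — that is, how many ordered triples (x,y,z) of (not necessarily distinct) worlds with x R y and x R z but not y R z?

Enumerating: (w0,w3,w0), (w0,w3,w5), (w0,w5,w0), (w1,w0,w1), (w1,w0,w4), (w1,w4,w1), (w1,w5,w0), (w1,w5,w1), (w1,w5,w4), (w2,w1,w2), (w2,w4,w1), (w2,w5,w1), … and 9 more.
Total: 21.

21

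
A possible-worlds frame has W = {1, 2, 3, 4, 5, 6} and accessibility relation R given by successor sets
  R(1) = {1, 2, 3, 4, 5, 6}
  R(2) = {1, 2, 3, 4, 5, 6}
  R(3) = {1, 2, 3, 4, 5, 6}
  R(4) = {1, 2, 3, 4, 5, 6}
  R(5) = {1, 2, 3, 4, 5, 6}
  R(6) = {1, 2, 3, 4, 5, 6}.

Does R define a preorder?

Yes

Reflexive: yes — every world is R-related to itself.
Transitive: yes — every two-step R-path is closed by a direct edge.
So R is a preorder.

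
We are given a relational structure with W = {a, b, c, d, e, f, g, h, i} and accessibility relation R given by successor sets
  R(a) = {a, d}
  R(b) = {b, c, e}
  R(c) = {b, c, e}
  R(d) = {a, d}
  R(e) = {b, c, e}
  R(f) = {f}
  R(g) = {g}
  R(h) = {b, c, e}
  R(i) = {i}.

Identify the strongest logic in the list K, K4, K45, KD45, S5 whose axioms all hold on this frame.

Transitive (axiom 4): yes — every two-step R-path is closed by a direct edge.
Euclidean (axiom 5): yes — any two successors of a common world are R-related.
Serial (axiom D): yes — every world has a successor (e.g. a R a).
Reflexive (axiom T): no — h is not related to itself.
So F validates K, K4, K45, KD45; S5 would additionally require R to be reflexive. The strongest is KD45.

KD45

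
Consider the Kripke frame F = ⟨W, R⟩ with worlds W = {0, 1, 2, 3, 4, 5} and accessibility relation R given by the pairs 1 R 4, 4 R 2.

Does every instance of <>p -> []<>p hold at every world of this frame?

Axiom 5 corresponds to the accessibility relation being Euclidean.
Euclidean: no — 1 R 4 and 1 R 4, but not 4 R 4.

No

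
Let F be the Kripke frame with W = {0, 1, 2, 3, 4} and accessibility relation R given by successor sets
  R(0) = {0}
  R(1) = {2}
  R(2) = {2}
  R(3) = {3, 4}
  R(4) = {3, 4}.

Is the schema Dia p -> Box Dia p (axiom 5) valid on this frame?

Yes

The schema 5 characterises exactly the Euclidean frames.
Euclidean: yes — any two successors of a common world are R-related.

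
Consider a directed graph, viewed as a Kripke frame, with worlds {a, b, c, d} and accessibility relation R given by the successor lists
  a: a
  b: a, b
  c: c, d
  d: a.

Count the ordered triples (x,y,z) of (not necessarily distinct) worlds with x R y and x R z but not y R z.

3

Enumerating: (b,a,b), (c,d,c), (c,d,d).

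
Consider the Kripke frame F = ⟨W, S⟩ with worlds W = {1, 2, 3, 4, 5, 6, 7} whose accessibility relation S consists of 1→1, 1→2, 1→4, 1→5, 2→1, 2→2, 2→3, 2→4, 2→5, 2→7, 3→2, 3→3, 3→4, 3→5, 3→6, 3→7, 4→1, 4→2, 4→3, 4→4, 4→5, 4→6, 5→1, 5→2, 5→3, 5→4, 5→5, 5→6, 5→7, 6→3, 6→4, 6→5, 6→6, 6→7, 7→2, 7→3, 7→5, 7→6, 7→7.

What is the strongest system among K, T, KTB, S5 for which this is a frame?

Reflexive (axiom T): yes — every world is S-related to itself.
Symmetric (axiom B): yes — every pair in S has its reverse in S.
Euclidean (axiom 5): no — 2 S 1 and 2 S 3, but not 1 S 3.
So F validates K, T, KTB; S5 would additionally require S to be Euclidean. The strongest is KTB.

KTB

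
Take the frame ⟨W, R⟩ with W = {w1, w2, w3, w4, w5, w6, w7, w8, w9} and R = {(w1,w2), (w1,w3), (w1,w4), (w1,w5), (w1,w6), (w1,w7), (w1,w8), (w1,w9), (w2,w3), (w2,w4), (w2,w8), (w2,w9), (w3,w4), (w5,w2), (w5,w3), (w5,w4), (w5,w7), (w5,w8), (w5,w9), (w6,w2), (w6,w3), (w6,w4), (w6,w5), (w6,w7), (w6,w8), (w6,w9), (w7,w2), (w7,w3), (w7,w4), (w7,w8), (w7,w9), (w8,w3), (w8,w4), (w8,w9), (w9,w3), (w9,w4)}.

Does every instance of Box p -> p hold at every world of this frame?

The schema T characterises exactly the reflexive frames.
Reflexive: no — w1 is not related to itself.

No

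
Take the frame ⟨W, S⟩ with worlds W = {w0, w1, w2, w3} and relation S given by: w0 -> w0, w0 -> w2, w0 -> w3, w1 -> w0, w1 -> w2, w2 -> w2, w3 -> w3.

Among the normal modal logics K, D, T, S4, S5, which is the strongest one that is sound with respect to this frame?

D

Serial (axiom D): yes — every world has a successor (e.g. w0 S w0).
Reflexive (axiom T): no — w1 is not related to itself.
Transitive (axiom 4): no — w1 S w0 and w0 S w3, but not w1 S w3.
Euclidean (axiom 5): no — w0 S w2 and w0 S w3, but not w2 S w3.
So F validates K, D; T would additionally require S to be reflexive. The strongest is D.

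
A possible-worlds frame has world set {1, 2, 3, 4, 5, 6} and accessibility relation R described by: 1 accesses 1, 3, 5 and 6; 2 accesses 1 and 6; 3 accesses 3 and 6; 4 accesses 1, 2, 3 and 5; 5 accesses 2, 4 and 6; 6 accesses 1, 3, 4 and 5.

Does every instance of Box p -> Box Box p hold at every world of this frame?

By correspondence theory, 4 is valid on a frame iff R is transitive.
Transitive: no — 1 R 5 and 5 R 2, but not 1 R 2.

No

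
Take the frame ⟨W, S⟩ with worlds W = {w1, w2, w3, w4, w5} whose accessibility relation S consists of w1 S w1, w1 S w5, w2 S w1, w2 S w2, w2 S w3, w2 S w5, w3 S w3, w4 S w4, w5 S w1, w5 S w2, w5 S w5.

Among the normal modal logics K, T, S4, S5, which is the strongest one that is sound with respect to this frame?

T

Reflexive (axiom T): yes — every world is S-related to itself.
Transitive (axiom 4): no — w1 S w5 and w5 S w2, but not w1 S w2.
Euclidean (axiom 5): no — w2 S w1 and w2 S w3, but not w1 S w3.
So F validates K, T; S4 would additionally require S to be transitive. The strongest is T.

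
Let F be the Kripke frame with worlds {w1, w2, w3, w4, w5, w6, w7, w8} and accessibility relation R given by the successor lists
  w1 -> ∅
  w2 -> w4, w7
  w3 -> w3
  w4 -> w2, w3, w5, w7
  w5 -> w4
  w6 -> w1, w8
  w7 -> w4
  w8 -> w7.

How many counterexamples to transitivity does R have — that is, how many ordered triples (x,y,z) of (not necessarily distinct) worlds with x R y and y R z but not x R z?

Enumerating: (w2,w4,w2), (w2,w4,w3), (w2,w4,w5), (w4,w2,w4), (w4,w5,w4), (w4,w7,w4), (w5,w4,w2), (w5,w4,w3), (w5,w4,w5), (w5,w4,w7), (w6,w8,w7), (w7,w4,w2), (w7,w4,w3), (w7,w4,w5), (w7,w4,w7), (w8,w7,w4).

16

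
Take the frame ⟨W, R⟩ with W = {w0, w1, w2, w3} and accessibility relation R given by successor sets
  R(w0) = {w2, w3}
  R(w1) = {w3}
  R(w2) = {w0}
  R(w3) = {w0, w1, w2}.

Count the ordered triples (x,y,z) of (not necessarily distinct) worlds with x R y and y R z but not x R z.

Enumerating: (w0,w2,w0), (w0,w3,w0), (w0,w3,w1), (w1,w3,w0), (w1,w3,w1), (w1,w3,w2), (w2,w0,w2), (w2,w0,w3), (w3,w0,w3), (w3,w1,w3).

10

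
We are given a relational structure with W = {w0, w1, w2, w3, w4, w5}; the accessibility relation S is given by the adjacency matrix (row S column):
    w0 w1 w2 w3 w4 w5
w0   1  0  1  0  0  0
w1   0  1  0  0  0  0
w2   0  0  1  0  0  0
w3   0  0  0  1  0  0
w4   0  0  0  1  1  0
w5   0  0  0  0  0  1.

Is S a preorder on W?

Reflexive: yes — every world is S-related to itself.
Transitive: yes — every two-step S-path is closed by a direct edge.
So S is a preorder.

Yes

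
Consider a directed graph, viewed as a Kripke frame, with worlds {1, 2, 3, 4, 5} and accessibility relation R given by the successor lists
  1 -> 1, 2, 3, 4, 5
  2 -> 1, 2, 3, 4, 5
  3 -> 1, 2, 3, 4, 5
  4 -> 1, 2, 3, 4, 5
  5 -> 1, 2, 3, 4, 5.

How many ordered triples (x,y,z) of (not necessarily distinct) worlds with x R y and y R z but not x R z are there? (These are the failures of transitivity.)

R is transitive; there are no such tuples.

0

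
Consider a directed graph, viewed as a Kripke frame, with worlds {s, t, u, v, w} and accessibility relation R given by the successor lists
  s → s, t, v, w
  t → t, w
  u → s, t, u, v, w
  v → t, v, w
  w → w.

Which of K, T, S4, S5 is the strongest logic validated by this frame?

Reflexive (axiom T): yes — every world is R-related to itself.
Transitive (axiom 4): yes — every two-step R-path is closed by a direct edge.
Euclidean (axiom 5): no — s R t and s R v, but not t R v.
So F validates K, T, S4; S5 would additionally require R to be Euclidean. The strongest is S4.

S4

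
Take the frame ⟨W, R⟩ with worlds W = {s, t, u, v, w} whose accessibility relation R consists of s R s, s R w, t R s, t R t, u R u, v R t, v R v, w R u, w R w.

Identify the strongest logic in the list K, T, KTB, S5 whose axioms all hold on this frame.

T

Reflexive (axiom T): yes — every world is R-related to itself.
Symmetric (axiom B): no — s R w but not w R s.
Euclidean (axiom 5): no — s R w and s R s, but not w R s.
So F validates K, T; KTB would additionally require R to be symmetric. The strongest is T.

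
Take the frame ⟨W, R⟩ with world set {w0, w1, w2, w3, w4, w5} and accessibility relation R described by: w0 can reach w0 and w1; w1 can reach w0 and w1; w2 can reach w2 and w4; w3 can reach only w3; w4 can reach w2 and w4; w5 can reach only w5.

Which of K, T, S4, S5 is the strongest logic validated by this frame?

Reflexive (axiom T): yes — every world is R-related to itself.
Transitive (axiom 4): yes — every two-step R-path is closed by a direct edge.
Euclidean (axiom 5): yes — any two successors of a common world are R-related.
So F validates K, T, S4, S5. The strongest is S5.

S5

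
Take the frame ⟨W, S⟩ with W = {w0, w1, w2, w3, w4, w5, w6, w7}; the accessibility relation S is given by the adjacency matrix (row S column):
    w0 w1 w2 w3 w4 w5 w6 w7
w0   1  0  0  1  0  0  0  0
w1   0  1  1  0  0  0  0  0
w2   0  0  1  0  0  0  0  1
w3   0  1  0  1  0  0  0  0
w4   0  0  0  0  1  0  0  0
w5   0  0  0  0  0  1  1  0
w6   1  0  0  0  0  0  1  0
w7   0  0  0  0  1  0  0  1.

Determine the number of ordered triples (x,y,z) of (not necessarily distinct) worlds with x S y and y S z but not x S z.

6

Enumerating: (w0,w3,w1), (w1,w2,w7), (w2,w7,w4), (w3,w1,w2), (w5,w6,w0), (w6,w0,w3).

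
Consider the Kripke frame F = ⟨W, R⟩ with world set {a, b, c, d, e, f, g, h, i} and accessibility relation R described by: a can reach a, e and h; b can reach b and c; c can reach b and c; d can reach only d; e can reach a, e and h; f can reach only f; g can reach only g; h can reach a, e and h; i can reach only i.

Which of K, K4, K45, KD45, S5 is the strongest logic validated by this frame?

Transitive (axiom 4): yes — every two-step R-path is closed by a direct edge.
Euclidean (axiom 5): yes — any two successors of a common world are R-related.
Serial (axiom D): yes — every world has a successor (e.g. a R a).
Reflexive (axiom T): yes — every world is R-related to itself.
So F validates K, K4, K45, KD45, S5. The strongest is S5.

S5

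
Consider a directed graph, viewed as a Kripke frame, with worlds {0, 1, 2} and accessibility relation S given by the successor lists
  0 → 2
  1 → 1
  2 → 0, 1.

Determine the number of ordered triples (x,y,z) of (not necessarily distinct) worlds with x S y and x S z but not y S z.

Enumerating: (0,2,2), (2,0,0), (2,0,1), (2,1,0).

4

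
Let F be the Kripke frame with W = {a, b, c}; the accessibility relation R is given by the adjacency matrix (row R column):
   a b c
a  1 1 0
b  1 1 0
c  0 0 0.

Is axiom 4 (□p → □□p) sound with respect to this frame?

Yes

Axiom 4 corresponds to the accessibility relation being transitive.
Transitive: yes — every two-step R-path is closed by a direct edge.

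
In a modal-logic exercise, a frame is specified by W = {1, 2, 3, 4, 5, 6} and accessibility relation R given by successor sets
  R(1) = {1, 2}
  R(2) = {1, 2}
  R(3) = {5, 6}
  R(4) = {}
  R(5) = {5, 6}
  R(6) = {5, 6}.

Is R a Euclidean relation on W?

Euclidean: yes — any two successors of a common world are R-related.

Yes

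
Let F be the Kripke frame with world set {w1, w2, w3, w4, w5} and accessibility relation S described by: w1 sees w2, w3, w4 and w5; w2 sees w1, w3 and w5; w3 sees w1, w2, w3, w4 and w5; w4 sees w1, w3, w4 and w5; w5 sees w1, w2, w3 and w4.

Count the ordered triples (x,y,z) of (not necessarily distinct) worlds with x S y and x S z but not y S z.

17

Enumerating: (w1,w2,w2), (w1,w2,w4), (w1,w4,w2), (w1,w5,w5), (w2,w1,w1), (w2,w5,w5), (w3,w1,w1), (w3,w2,w2), (w3,w2,w4), (w3,w4,w2), (w3,w5,w5), (w4,w1,w1), (w4,w5,w5), (w5,w1,w1), (w5,w2,w2), (w5,w2,w4), (w5,w4,w2).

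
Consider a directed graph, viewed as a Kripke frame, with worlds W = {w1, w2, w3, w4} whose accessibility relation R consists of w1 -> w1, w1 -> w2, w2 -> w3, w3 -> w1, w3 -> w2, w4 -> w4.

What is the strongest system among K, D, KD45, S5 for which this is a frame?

D

Serial (axiom D): yes — every world has a successor (e.g. w1 R w1).
Euclidean (axiom 5): no — w3 R w2 and w3 R w1, but not w2 R w1.
Transitive (axiom 4): no — w1 R w2 and w2 R w3, but not w1 R w3.
Reflexive (axiom T): no — w2 is not related to itself.
So F validates K, D; KD45 would additionally require R to be Euclidean and transitive. The strongest is D.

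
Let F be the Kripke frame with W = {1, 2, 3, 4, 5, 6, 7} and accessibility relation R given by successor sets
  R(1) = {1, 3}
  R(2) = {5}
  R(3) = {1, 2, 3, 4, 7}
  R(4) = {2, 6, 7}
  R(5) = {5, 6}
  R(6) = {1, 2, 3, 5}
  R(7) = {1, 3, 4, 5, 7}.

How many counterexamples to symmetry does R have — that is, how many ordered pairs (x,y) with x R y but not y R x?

10

Enumerating: (2,5), (3,2), (3,4), (4,2), (4,6), (6,1), (6,2), (6,3), (7,1), (7,5).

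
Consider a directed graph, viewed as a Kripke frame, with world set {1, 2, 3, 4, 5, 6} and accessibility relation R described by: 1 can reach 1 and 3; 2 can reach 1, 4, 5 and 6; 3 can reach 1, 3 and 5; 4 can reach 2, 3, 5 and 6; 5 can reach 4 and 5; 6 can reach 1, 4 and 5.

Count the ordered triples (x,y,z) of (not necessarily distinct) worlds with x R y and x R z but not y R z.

Enumerating: (2,1,4), (2,1,5), (2,1,6), (2,4,1), (2,4,4), (2,5,1), (2,5,6), (2,6,6), (3,1,5), (3,5,1), (3,5,3), (4,2,2), … and 15 more.
Total: 27.

27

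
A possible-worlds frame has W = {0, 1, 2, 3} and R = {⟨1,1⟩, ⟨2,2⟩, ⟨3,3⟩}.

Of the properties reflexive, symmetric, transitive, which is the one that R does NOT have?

reflexive

Reflexive: no — 0 is not related to itself.
Symmetric: yes — every pair in R has its reverse in R.
Transitive: yes — every two-step R-path is closed by a direct edge.
Only reflexive fails.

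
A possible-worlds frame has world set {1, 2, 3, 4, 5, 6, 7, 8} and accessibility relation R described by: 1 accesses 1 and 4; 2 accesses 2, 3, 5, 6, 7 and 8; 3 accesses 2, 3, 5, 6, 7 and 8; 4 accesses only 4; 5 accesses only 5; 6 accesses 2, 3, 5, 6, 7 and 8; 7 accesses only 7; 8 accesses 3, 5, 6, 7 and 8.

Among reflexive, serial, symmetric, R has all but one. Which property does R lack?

symmetric

Reflexive: yes — every world is R-related to itself.
Serial: yes — every world has a successor (e.g. 1 R 1).
Symmetric: no — 1 R 4 but not 4 R 1.
Only symmetric fails.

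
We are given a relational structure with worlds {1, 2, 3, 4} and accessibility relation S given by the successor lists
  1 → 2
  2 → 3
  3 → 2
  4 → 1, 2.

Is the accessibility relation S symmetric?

No

Symmetric: no — 1 S 2 but not 2 S 1.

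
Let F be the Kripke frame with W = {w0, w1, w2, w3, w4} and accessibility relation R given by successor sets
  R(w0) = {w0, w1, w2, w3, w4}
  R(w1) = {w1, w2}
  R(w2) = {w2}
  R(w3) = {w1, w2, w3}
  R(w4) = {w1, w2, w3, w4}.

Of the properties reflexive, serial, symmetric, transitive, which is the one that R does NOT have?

Reflexive: yes — every world is R-related to itself.
Serial: yes — every world has a successor (e.g. w0 R w0).
Symmetric: no — w0 R w1 but not w1 R w0.
Transitive: yes — every two-step R-path is closed by a direct edge.
Only symmetric fails.

symmetric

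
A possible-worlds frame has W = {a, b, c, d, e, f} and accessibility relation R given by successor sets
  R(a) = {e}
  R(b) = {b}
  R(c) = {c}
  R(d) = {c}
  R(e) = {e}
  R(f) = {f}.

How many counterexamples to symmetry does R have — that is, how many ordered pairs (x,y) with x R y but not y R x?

Enumerating: (a,e), (d,c).

2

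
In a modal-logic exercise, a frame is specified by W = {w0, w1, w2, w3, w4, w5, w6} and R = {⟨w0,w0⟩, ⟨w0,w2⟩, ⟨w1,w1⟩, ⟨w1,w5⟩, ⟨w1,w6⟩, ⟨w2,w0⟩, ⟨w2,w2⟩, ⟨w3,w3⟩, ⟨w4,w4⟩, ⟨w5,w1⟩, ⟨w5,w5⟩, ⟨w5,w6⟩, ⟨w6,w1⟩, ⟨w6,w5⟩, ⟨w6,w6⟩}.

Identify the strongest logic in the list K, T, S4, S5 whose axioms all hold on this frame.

S5

Reflexive (axiom T): yes — every world is R-related to itself.
Transitive (axiom 4): yes — every two-step R-path is closed by a direct edge.
Euclidean (axiom 5): yes — any two successors of a common world are R-related.
So F validates K, T, S4, S5. The strongest is S5.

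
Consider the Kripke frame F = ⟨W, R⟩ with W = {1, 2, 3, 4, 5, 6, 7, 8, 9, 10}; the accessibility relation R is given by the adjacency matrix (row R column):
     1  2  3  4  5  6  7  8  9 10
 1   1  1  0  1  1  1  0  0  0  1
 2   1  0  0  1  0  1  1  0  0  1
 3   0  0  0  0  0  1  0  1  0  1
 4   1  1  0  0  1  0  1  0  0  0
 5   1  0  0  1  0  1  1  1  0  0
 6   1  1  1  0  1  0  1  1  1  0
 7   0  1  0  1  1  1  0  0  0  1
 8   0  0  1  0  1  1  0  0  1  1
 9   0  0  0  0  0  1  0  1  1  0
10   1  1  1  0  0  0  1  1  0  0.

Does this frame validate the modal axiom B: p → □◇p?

By correspondence theory, B is valid on a frame iff R is symmetric.
Symmetric: yes — every pair in R has its reverse in R.

Yes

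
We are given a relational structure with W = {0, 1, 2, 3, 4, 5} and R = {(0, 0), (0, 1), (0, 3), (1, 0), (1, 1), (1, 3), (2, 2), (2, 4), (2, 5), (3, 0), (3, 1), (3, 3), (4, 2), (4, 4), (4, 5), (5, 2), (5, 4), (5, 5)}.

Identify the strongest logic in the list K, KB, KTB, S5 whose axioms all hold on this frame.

S5

Symmetric (axiom B): yes — every pair in R has its reverse in R.
Reflexive (axiom T): yes — every world is R-related to itself.
Euclidean (axiom 5): yes — any two successors of a common world are R-related.
So F validates K, KB, KTB, S5. The strongest is S5.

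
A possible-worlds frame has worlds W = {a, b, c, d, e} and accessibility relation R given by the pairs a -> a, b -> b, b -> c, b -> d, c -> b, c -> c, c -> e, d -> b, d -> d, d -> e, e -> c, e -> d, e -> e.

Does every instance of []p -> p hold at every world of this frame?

Axiom T corresponds to the accessibility relation being reflexive.
Reflexive: yes — every world is R-related to itself.

Yes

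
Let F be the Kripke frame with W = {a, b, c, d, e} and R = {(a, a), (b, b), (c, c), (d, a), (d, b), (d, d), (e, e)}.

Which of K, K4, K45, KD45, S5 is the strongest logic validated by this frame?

Transitive (axiom 4): yes — every two-step R-path is closed by a direct edge.
Euclidean (axiom 5): no — d R a and d R b, but not a R b.
Serial (axiom D): yes — every world has a successor (e.g. a R a).
Reflexive (axiom T): yes — every world is R-related to itself.
So F validates K, K4; K45 would additionally require R to be Euclidean. The strongest is K4.

K4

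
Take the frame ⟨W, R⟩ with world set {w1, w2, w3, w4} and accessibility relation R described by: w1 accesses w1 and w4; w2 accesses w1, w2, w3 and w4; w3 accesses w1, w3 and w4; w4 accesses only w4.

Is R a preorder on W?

Reflexive: yes — every world is R-related to itself.
Transitive: yes — every two-step R-path is closed by a direct edge.
So R is a preorder.

Yes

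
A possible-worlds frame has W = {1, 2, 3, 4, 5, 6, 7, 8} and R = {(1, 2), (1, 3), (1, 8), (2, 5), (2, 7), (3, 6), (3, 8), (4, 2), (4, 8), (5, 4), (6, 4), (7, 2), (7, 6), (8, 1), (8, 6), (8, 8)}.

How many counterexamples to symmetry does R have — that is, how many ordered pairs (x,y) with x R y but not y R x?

11

Enumerating: (1,2), (1,3), (2,5), (3,6), (3,8), (4,2), (4,8), (5,4), (6,4), (7,6), (8,6).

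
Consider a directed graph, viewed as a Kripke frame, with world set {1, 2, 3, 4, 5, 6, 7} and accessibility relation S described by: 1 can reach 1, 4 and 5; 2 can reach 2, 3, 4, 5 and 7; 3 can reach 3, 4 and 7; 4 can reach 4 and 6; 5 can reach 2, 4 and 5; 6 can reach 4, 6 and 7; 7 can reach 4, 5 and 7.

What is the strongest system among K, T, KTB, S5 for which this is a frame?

T

Reflexive (axiom T): yes — every world is S-related to itself.
Symmetric (axiom B): no — 1 S 4 but not 4 S 1.
Euclidean (axiom 5): no — 1 S 4 and 1 S 5, but not 4 S 5.
So F validates K, T; KTB would additionally require S to be symmetric. The strongest is T.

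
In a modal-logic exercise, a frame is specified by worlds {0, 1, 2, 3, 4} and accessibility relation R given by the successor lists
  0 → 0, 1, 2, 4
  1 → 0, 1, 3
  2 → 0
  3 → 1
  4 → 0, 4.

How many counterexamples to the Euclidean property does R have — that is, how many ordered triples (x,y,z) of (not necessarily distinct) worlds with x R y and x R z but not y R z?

10

Enumerating: (0,1,2), (0,1,4), (0,2,1), (0,2,2), (0,2,4), (0,4,1), (0,4,2), (1,0,3), (1,3,0), (1,3,3).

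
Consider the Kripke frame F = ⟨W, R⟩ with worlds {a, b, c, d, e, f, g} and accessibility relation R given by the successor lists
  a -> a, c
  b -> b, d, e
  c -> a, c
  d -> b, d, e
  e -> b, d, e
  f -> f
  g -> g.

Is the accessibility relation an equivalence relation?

Yes

Reflexive: yes — every world is R-related to itself.
Symmetric: yes — every pair in R has its reverse in R.
Transitive: yes — every two-step R-path is closed by a direct edge.
So R is an equivalence relation.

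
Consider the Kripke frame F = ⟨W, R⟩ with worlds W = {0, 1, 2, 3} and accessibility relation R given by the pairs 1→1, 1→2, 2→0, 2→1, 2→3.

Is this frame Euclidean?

Euclidean: no — 2 R 0 and 2 R 1, but not 0 R 1.

No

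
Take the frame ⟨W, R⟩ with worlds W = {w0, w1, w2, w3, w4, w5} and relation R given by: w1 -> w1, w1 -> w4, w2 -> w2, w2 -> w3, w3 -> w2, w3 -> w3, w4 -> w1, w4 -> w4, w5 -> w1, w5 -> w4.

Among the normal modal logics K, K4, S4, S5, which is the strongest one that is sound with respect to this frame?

K4

Transitive (axiom 4): yes — every two-step R-path is closed by a direct edge.
Reflexive (axiom T): no — w0 is not related to itself.
Euclidean (axiom 5): yes — any two successors of a common world are R-related.
So F validates K, K4; S4 would additionally require R to be reflexive. The strongest is K4.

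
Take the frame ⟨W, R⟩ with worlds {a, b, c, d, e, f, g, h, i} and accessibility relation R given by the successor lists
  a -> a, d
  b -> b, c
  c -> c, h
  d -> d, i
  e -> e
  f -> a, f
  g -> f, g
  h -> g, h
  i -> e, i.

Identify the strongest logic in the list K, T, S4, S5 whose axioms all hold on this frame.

T

Reflexive (axiom T): yes — every world is R-related to itself.
Transitive (axiom 4): no — a R d and d R i, but not a R i.
Euclidean (axiom 5): no — a R d and a R a, but not d R a.
So F validates K, T; S4 would additionally require R to be transitive. The strongest is T.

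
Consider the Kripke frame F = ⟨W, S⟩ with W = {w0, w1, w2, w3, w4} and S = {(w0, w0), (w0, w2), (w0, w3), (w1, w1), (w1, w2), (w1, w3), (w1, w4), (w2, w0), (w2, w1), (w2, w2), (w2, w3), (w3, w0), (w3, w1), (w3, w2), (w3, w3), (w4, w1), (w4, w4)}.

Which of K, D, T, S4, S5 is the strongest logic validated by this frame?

Serial (axiom D): yes — every world has a successor (e.g. w0 S w0).
Reflexive (axiom T): yes — every world is S-related to itself.
Transitive (axiom 4): no — w0 S w2 and w2 S w1, but not w0 S w1.
Euclidean (axiom 5): no — w1 S w2 and w1 S w4, but not w2 S w4.
So F validates K, D, T; S4 would additionally require S to be transitive. The strongest is T.

T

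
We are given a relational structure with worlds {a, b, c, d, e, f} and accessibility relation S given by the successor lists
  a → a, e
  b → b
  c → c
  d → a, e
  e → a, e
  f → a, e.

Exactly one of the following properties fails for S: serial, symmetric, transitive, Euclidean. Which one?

Serial: yes — every world has a successor (e.g. a S a).
Symmetric: no — d S a but not a S d.
Transitive: yes — every two-step S-path is closed by a direct edge.
Euclidean: yes — any two successors of a common world are S-related.
Only symmetric fails.

symmetric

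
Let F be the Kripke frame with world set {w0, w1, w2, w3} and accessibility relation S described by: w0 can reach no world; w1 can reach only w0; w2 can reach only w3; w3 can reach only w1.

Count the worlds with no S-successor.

Enumerating: w0.

1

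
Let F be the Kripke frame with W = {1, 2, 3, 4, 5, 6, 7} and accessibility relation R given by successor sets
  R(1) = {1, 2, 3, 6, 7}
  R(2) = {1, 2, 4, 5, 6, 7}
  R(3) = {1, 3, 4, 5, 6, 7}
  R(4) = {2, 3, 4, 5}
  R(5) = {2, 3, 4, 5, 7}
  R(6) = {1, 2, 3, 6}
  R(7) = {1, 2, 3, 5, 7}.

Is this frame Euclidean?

No

Euclidean: no — 1 R 2 and 1 R 3, but not 2 R 3.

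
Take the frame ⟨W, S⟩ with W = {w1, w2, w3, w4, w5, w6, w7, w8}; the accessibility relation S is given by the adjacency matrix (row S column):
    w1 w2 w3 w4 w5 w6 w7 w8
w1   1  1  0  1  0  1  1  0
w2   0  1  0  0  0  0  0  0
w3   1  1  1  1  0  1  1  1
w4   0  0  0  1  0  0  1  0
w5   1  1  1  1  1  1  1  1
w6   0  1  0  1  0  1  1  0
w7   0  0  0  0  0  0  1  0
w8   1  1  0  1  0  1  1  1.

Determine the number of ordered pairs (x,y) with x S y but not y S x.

Enumerating: (w1,w2), (w1,w4), (w1,w6), (w1,w7), (w3,w1), (w3,w2), (w3,w4), (w3,w6), (w3,w7), (w3,w8), (w4,w7), (w5,w1), … and 14 more.
Total: 26.

26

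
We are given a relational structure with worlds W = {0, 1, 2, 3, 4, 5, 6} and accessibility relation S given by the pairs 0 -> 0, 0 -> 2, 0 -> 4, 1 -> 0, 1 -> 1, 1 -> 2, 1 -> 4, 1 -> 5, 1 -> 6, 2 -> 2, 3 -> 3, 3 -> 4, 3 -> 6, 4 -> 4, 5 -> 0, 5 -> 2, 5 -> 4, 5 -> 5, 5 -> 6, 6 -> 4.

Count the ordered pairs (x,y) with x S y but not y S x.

14

Enumerating: (0,2), (0,4), (1,0), (1,2), (1,4), (1,5), (1,6), (3,4), (3,6), (5,0), (5,2), (5,4), (5,6), (6,4).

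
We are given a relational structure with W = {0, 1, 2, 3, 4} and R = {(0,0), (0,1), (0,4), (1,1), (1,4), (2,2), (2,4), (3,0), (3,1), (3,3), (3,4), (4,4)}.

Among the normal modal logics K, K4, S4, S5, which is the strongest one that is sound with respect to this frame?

Transitive (axiom 4): yes — every two-step R-path is closed by a direct edge.
Reflexive (axiom T): yes — every world is R-related to itself.
Euclidean (axiom 5): no — 0 R 4 and 0 R 1, but not 4 R 1.
So F validates K, K4, S4; S5 would additionally require R to be Euclidean. The strongest is S4.

S4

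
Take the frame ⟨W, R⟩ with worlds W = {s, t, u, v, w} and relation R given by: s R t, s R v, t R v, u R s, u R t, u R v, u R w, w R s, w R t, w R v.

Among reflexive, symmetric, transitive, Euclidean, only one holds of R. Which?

Reflexive: no — s is not related to itself.
Symmetric: no — s R t but not t R s.
Transitive: yes — every two-step R-path is closed by a direct edge.
Euclidean: no — s R v and s R t, but not v R t.
Only transitive holds.

transitive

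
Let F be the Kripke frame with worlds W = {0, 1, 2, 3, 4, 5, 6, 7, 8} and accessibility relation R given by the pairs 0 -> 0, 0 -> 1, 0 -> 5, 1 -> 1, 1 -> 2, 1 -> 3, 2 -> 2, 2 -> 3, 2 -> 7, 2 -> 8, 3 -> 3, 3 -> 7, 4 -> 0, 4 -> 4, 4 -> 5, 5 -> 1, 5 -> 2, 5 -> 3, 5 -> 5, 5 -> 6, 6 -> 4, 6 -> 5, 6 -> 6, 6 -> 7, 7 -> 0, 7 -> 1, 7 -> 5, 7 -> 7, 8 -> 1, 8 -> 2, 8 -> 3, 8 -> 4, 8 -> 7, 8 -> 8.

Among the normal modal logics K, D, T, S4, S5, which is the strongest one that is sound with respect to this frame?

Serial (axiom D): yes — every world has a successor (e.g. 0 R 0).
Reflexive (axiom T): yes — every world is R-related to itself.
Transitive (axiom 4): no — 0 R 1 and 1 R 2, but not 0 R 2.
Euclidean (axiom 5): no — 0 R 1 and 0 R 5, but not 1 R 5.
So F validates K, D, T; S4 would additionally require R to be transitive. The strongest is T.

T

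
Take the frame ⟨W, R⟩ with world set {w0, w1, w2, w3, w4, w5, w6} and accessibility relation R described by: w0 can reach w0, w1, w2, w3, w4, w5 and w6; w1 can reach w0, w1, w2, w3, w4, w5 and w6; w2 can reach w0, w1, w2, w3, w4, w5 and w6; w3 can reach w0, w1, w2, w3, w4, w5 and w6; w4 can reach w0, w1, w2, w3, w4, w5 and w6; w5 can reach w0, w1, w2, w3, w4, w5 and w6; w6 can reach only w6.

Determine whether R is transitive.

Transitive: yes — every two-step R-path is closed by a direct edge.

Yes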